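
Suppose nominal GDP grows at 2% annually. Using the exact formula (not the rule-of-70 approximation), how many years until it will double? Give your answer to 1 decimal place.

t = ln(2) / ln(1 + 0.02) = 0.6931 / 0.019803 ≈ 35.00.

35.0 years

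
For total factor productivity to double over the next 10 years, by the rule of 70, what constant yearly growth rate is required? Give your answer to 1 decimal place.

70 / 10 ≈ 7.00, so about 7.0% per year.

around 7.0% per year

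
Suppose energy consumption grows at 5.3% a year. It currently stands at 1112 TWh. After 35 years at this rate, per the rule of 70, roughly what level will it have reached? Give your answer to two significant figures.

7000 TWh

Doubling time ≈ 70/5.3 = 13.21 years.
35 years is 35/13.21 ≈ 2.65 doublings, a factor of 2^2.65 ≈ 6.28.
1112 × 6.28 ≈ 7000 TWh.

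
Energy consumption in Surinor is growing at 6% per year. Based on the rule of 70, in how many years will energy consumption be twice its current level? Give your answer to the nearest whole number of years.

around 12 years

At 6%, doubling takes about 70/6 = 11.67 years.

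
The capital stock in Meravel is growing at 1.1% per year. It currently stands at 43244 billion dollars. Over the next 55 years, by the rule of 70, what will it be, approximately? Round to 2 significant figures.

It doubles every 70/1.1 ≈ 63.64 years, so 55 years is 0.86 doublings.
2^0.86 ≈ 1.82; 43244 × 1.82 ≈ 79000 billion dollars.

about 79000 billion dollars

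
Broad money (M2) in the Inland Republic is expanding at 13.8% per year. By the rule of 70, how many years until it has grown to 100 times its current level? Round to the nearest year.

Doubling time ≈ 70/13.8 = 5.07 years.
100× is log₂ 100 ≈ 6.64 doublings, so ≈ 6.64 × 5.07 = 34 years.

roughly 34 years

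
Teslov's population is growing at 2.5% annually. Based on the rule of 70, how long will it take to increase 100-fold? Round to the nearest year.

At 2.5% it doubles every 70/2.5 ≈ 28.00 years.
Reaching 100× takes log₂(100) ≈ 6.64 doublings.
6.64 × 28.00 ≈ 186 years.

approximately 186 years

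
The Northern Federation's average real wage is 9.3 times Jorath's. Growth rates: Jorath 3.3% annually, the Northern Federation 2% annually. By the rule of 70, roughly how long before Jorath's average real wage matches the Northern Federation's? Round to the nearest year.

What matters is the difference: 1.3 pp.
Rule of 70 on the gap: the ratio halves every 70/1.3 ≈ 53.85 years.
A 9.3 times gap takes log₂(9.3) ≈ 3.22 halvings to close: 3.22 × 53.85 ≈ 173 years.

173 years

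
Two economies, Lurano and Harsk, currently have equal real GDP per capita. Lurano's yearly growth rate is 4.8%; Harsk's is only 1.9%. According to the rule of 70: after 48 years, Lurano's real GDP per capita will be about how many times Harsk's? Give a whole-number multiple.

4 times

Rate gap = 4.8% − 1.9% = 2.9 points.
The ratio doubles every 70/2.9 ≈ 24.14 years.
48/24.14 ≈ 1.99 doublings → ratio ≈ 2^1.99 ≈ 4.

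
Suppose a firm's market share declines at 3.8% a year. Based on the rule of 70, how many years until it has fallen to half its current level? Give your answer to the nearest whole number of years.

Halving time ≈ 70 / 3.8 = 18.42 → 18 years.

≈ 18 years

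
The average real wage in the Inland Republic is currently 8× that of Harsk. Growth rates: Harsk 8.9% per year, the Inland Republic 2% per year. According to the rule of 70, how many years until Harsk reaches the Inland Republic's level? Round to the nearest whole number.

about 30 years

Harsk gains on the Inland Republic at 8.9% − 2% = 6.9 points a year.
At that relative rate the gap halves every 70/6.9 ≈ 10.14 years.
An 8× gap closes after 3 halvings: 3 × 10.14 ≈ 30 years.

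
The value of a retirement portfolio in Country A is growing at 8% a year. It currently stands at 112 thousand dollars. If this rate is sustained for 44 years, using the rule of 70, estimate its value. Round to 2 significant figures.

≈ 3700 thousand dollars

It doubles every 70/8 ≈ 8.75 years, so 44 years is 5.03 doublings.
2^5.03 ≈ 32.67; 112 × 32.67 ≈ 3700 thousand dollars.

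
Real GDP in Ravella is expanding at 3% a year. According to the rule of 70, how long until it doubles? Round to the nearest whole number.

approximately 23 years

70/3 ≈ 23.33, so it doubles roughly every 23 years.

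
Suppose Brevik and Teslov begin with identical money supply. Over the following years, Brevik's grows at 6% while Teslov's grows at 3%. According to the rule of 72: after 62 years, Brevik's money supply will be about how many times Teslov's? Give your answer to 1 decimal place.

Rate gap = 6% − 3% = 3 points.
The ratio doubles every 72/3 ≈ 24.00 years.
62/24.00 ≈ 2.58 doublings → ratio ≈ 2^2.58 ≈ 6.0.

about 6.0 times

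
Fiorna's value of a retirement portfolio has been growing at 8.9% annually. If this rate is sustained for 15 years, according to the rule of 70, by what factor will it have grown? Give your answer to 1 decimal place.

roughly 3.8 times

Doubling time ≈ 70/8.9 = 7.87 years.
15 years / 7.87 ≈ 1.91 doublings → factor 2^1.91 ≈ 3.8.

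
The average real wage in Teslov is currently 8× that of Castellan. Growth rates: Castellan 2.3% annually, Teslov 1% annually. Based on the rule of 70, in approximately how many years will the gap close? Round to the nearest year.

Castellan gains on Teslov at 2.3% − 1% = 1.3 points a year.
At that relative rate the gap halves every 70/1.3 ≈ 53.85 years.
An 8× gap closes after 3 halvings: 3 × 53.85 ≈ 162 years.

about 162 years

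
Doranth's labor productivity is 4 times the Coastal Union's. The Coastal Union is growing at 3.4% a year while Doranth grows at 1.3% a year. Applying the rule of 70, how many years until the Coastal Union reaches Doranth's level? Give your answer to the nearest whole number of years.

67 years

The growth-rate gap is 3.4% − 1.3% = 2.1 percentage points.
So the ratio between them halves every 70/2.1 ≈ 33.33 years.
A 4 times gap closes after 2 halvings: 2 × 33.33 ≈ 67 years.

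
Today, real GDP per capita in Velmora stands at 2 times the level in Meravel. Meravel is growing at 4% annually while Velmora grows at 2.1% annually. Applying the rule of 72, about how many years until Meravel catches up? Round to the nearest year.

≈ 38 years

Meravel gains on Velmora at 4% − 2.1% = 1.9 points a year.
At that relative rate the gap halves every 72/1.9 ≈ 37.89 years.
A 2 times gap closes after 1 halving: 1 × 37.89 ≈ 38 years.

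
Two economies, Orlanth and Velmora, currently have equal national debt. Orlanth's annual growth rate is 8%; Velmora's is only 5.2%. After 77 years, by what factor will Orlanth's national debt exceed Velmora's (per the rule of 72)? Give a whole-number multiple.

Orlanth pulls ahead at 2.8 pp per year, so the ratio doubles every 72/2.8 ≈ 25.71 years.
In 77 years that's 2.99 doublings: 2^2.99 ≈ 8.

around 8 times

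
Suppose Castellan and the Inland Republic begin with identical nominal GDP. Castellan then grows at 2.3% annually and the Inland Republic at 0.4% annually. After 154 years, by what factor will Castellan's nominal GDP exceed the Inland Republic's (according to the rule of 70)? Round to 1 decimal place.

Castellan pulls ahead at 1.9 pp per year, so the ratio doubles every 70/1.9 ≈ 36.84 years.
In 154 years that's 4.18 doublings: 2^4.18 ≈ 18.1.

18.1 times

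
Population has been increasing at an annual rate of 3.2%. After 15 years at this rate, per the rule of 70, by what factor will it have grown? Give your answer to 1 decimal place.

≈ 1.6 times

Doubles every ≈ 21.88 years (70/3.2).
15 years is 0.69 doublings; 2^0.69 ≈ 1.6×.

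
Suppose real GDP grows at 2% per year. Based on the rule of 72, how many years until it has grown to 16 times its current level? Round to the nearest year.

At 2% it doubles every 72/2 ≈ 36.00 years.
16× is 4 doublings, so 4 × 36.00 ≈ 144 years.

around 144 years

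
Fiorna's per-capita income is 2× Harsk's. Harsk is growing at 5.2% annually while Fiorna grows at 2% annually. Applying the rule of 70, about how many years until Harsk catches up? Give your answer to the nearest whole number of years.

approximately 22 years

The growth-rate gap is 5.2% − 2% = 3.2 percentage points.
So the ratio between them halves every 70/3.2 ≈ 21.88 years.
A 2× gap closes after 1 halving: 1 × 21.88 ≈ 22 years.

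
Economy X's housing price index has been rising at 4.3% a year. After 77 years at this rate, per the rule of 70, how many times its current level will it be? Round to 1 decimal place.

about 26.5 times

Doubles every ≈ 16.28 years (70/4.3).
77 years is 4.73 doublings; 2^4.73 ≈ 26.5×.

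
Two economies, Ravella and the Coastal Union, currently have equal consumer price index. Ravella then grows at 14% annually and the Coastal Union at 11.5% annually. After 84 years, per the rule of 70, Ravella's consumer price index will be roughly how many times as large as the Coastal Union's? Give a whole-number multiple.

≈ 8 times

Only the 2.5-point difference matters.
70/2.5 ≈ 28.00 years per doubling of the ratio; 84 years gives 3.00 doublings, so ≈ 8×.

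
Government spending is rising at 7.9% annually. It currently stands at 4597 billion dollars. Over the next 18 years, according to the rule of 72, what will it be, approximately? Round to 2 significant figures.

It doubles every 72/7.9 ≈ 9.11 years, so 18 years is 1.98 doublings.
2^1.98 ≈ 3.94; 4597 × 3.94 ≈ 18000 billion dollars.

approximately 18000 billion dollars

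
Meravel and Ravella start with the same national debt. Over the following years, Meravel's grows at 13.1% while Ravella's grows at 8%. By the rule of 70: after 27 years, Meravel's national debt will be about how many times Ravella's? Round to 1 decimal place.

approximately 3.9 times

Meravel pulls ahead at 5.1 pp per year, so the ratio doubles every 70/5.1 ≈ 13.73 years.
In 27 years that's 1.97 doublings: 2^1.97 ≈ 3.9.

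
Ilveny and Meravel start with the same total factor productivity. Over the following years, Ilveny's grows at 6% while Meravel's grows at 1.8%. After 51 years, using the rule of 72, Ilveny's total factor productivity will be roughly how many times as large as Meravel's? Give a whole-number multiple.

8 times

Only the 4.2-point difference matters.
72/4.2 ≈ 17.14 years per doubling of the ratio; 51 years gives 2.98 doublings, so ≈ 8×.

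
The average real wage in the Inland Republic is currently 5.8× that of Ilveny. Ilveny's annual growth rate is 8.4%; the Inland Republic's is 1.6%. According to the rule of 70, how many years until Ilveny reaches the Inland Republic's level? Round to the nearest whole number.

26 years

What matters is the difference: 6.8 pp.
Rule of 70 on the gap: the ratio halves every 70/6.8 ≈ 10.29 years.
A 5.8× gap takes log₂(5.8) ≈ 2.54 halvings to close: 2.54 × 10.29 ≈ 26 years.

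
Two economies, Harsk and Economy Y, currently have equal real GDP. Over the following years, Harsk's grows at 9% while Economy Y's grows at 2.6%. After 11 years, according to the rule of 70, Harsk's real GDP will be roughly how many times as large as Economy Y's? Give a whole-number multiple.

≈ 2 times

Rate gap = 9% − 2.6% = 6.4 points.
The ratio doubles every 70/6.4 ≈ 10.94 years.
11/10.94 ≈ 1.01 doublings → ratio ≈ 2^1.01 ≈ 2.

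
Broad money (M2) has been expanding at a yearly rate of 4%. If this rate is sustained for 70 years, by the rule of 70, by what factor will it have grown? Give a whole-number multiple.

≈ 16 times

70/4 ≈ 17.50 years per doubling.
70 years fits 4 doublings: 2^4 = 16.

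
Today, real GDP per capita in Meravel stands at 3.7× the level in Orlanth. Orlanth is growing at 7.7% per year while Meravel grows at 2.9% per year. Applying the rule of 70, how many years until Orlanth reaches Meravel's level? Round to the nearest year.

Orlanth gains on Meravel at 7.7% − 2.9% = 4.8 points a year.
At that relative rate the gap halves every 70/4.8 ≈ 14.58 years.
A 3.7× gap takes log₂(3.7) ≈ 1.89 halvings to close: 1.89 × 14.58 ≈ 28 years.

around 28 years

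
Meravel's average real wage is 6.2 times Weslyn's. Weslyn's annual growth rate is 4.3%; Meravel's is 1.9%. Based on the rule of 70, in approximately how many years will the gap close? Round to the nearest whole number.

≈ 77 years

The growth-rate gap is 4.3% − 1.9% = 2.4 percentage points.
So the ratio between them halves every 70/2.4 ≈ 29.17 years.
A 6.2 times gap takes log₂(6.2) ≈ 2.63 halvings to close: 2.63 × 29.17 ≈ 77 years.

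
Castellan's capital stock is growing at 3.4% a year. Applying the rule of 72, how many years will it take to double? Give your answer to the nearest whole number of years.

72/3.4 ≈ 21.18, so it doubles roughly every 21 years.

approximately 21 years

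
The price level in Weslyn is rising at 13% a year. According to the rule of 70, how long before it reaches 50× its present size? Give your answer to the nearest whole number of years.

Doubling time ≈ 70/13 = 5.38 years.
50× is log₂ 50 ≈ 5.64 doublings, so ≈ 5.64 × 5.38 = 30 years.

roughly 30 years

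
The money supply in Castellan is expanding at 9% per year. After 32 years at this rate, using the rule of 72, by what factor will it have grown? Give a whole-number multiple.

Doubling time ≈ 72/9 = 8.00 years.
32/8.00 ≈ 4 doublings, so about 2^4 = 16×.

around 16 times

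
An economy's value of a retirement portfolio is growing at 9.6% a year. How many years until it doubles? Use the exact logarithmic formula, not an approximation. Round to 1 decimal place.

t = ln(2) / ln(1 + 0.096) = 0.6931 / 0.091667 ≈ 7.56.

7.6 years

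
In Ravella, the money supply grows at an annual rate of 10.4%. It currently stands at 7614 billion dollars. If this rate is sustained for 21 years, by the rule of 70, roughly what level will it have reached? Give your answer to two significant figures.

Doubling time ≈ 70/10.4 = 6.73 years.
21 years is 21/6.73 ≈ 3.12 doublings, a factor of 2^3.12 ≈ 8.69.
7614 × 8.69 ≈ 66000 billion dollars.

approximately 66000 billion dollars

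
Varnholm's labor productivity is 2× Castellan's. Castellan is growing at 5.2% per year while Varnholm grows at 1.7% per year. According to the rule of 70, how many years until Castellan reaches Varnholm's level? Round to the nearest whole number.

about 20 years

Castellan gains on Varnholm at 5.2% − 1.7% = 3.5 points a year.
At that relative rate the gap halves every 70/3.5 ≈ 20.00 years.
A 2× gap closes after 1 halving: 1 × 20.00 ≈ 20 years.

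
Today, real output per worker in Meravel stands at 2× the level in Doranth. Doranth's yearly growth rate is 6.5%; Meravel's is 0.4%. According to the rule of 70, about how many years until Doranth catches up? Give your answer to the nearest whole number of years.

The growth-rate gap is 6.5% − 0.4% = 6.1 percentage points.
So the ratio between them halves every 70/6.1 ≈ 11.48 years.
A 2× gap closes after 1 halving: 1 × 11.48 ≈ 11 years.

around 11 years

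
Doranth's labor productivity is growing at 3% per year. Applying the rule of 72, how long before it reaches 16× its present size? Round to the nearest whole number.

One doubling takes 72/3 = 24.00 years.
Getting to 16× needs 4 doublings: 4 × 24.00 ≈ 96 years.

approximately 96 years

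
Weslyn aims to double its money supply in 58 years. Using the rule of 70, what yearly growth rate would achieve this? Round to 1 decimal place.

roughly 1.2%

70 / 58 ≈ 1.21, so about 1.2% per year.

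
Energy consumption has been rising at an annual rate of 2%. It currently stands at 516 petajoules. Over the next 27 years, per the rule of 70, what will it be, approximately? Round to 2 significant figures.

It doubles every 70/2 ≈ 35.00 years, so 27 years is 0.77 doublings.
2^0.77 ≈ 1.71; 516 × 1.71 ≈ 880 petajoules.

880 petajoules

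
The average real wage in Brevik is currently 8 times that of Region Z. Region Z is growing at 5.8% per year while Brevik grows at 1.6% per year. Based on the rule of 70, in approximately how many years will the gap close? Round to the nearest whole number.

roughly 50 years

What matters is the difference: 4.2 pp.
Rule of 70 on the gap: the ratio halves every 70/4.2 ≈ 16.67 years.
An 8 times gap closes after 3 halvings: 3 × 16.67 ≈ 50 years.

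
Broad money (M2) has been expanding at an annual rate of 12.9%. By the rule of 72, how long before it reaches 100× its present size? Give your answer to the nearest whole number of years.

At 12.9% it doubles every 72/12.9 ≈ 5.58 years.
100× is log₂ 100 ≈ 6.64 doublings, so ≈ 6.64 × 5.58 = 37 years.

37 years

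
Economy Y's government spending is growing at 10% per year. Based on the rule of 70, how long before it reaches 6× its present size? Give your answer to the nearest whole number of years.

≈ 18 years

Doubling time ≈ 70/10 = 7.00 years.
6× is log₂ 6 ≈ 2.58 doublings, so ≈ 2.58 × 7.00 = 18 years.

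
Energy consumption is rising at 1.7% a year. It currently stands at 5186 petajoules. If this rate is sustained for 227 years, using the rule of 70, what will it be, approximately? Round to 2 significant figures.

It doubles every 70/1.7 ≈ 41.18 years, so 227 years is 5.51 doublings.
2^5.51 ≈ 45.57; 5186 × 45.57 ≈ 240000 petajoules.

approximately 240000 petajoules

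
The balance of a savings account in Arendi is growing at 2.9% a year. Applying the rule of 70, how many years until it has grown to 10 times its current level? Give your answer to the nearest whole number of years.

One doubling takes 70/2.9 = 24.14 years.
Reaching 10× takes log₂(10) ≈ 3.32 doublings.
3.32 × 24.14 ≈ 80 years.

about 80 years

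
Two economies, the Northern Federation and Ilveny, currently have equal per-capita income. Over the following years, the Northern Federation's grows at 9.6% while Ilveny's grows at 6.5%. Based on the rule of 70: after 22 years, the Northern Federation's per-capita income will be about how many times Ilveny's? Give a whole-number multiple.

2 times

Rate gap = 9.6% − 6.5% = 3.1 points.
The ratio doubles every 70/3.1 ≈ 22.58 years.
22/22.58 ≈ 0.97 doublings → ratio ≈ 2^0.97 ≈ 2.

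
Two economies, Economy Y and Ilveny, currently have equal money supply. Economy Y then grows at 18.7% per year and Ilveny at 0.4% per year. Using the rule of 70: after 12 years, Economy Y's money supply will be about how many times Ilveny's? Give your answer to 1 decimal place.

8.8 times

Economy Y pulls ahead at 18.3 pp per year, so the ratio doubles every 70/18.3 ≈ 3.83 years.
In 12 years that's 3.13 doublings: 2^3.13 ≈ 8.8.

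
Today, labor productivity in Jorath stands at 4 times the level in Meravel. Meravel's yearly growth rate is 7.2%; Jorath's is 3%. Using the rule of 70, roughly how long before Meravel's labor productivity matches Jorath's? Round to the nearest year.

≈ 33 years

What matters is the difference: 4.2 pp.
Rule of 70 on the gap: the ratio halves every 70/4.2 ≈ 16.67 years.
A 4 times gap closes after 2 halvings: 2 × 16.67 ≈ 33 years.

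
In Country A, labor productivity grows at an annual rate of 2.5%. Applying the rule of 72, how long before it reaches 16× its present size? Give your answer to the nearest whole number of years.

At 2.5% it doubles every 72/2.5 ≈ 28.80 years.
16× is 4 doublings, so 4 × 28.80 ≈ 115 years.

≈ 115 years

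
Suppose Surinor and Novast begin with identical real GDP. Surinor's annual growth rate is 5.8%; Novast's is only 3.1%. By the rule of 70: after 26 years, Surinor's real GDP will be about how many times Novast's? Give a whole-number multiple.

Rate gap = 5.8% − 3.1% = 2.7 points.
The ratio doubles every 70/2.7 ≈ 25.93 years.
26/25.93 ≈ 1.00 doublings → ratio ≈ 2^1.00 ≈ 2.

≈ 2 times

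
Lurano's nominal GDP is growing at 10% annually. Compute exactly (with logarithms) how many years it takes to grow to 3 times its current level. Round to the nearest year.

t = ln(3) / ln(1 + 0.1) = 1.0986 / 0.095310 ≈ 11.53.
≈ 12 years.

12 years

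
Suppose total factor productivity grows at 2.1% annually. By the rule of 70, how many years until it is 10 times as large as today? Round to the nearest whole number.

111 years

One doubling takes 70/2.1 = 33.33 years.
10× is log₂ 10 ≈ 3.32 doublings, so ≈ 3.32 × 33.33 = 111 years.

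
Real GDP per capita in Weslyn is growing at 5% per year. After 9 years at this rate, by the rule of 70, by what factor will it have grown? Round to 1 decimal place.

about 1.6 times

Doubles every ≈ 14.00 years (70/5).
9 years is 0.64 doublings; 2^0.64 ≈ 1.6×.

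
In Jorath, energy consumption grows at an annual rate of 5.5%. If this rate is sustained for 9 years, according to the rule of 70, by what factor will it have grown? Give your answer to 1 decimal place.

roughly 1.6 times

Doubles every ≈ 12.73 years (70/5.5).
9 years is 0.71 doublings; 2^0.71 ≈ 1.6×.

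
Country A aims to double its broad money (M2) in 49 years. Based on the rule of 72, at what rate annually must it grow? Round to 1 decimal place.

≈ 1.5%

72 / 49 ≈ 1.47, so about 1.5% annually.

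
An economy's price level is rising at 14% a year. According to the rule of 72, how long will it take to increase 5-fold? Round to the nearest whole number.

At 14% it doubles every 72/14 ≈ 5.14 years.
Reaching 5× takes log₂(5) ≈ 2.32 doublings.
2.32 × 5.14 ≈ 12 years.

12 years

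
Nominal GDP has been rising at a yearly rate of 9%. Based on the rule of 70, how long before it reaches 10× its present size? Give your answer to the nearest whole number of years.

At 9% it doubles every 70/9 ≈ 7.78 years.
Reaching 10× takes log₂(10) ≈ 3.32 doublings.
3.32 × 7.78 ≈ 26 years.

about 26 years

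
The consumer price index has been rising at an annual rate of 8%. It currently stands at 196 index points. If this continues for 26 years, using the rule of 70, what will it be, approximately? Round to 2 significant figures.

roughly 1500 index points

Doubling time ≈ 70/8 = 8.75 years.
26 years is 26/8.75 ≈ 2.97 doublings, a factor of 2^2.97 ≈ 7.84.
196 × 7.84 ≈ 1500 index points.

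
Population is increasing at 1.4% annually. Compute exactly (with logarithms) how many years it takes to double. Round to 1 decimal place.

49.9 years

t = ln(2) / ln(1 + 0.014) = 0.6931 / 0.013903 ≈ 49.85.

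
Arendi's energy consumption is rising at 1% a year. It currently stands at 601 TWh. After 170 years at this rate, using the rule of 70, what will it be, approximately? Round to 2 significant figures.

Doubling time ≈ 70/1 = 70.00 years.
170 years is 170/70.00 ≈ 2.43 doublings, a factor of 2^2.43 ≈ 5.39.
601 × 5.39 ≈ 3200 TWh.

about 3200 TWh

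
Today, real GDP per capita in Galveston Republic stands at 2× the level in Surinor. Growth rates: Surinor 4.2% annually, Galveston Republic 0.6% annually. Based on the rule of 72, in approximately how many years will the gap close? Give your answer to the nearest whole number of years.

20 years

Surinor gains on Galveston Republic at 4.2% − 0.6% = 3.6 points a year.
At that relative rate the gap halves every 72/3.6 ≈ 20.00 years.
A 2× gap closes after 1 halving: 1 × 20.00 ≈ 20 years.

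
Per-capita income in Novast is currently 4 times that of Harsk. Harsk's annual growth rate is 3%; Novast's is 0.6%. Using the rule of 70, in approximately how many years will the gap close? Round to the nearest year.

What matters is the difference: 2.4 pp.
Rule of 70 on the gap: the ratio halves every 70/2.4 ≈ 29.17 years.
A 4 times gap closes after 2 halvings: 2 × 29.17 ≈ 58 years.

roughly 58 years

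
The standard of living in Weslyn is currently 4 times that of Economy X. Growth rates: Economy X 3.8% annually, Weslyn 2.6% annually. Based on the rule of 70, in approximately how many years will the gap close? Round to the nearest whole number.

about 117 years

The growth-rate gap is 3.8% − 2.6% = 1.2 percentage points.
So the ratio between them halves every 70/1.2 ≈ 58.33 years.
A 4 times gap closes after 2 halvings: 2 × 58.33 ≈ 117 years.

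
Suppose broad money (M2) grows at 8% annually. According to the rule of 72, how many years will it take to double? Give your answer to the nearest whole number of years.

Doubling time ≈ 72 / 8 = 9.00 years.

roughly 9 years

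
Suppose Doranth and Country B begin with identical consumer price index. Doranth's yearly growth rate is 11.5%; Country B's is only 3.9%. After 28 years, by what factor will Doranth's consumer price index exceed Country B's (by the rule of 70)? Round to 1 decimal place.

Rate gap = 11.5% − 3.9% = 7.6 points.
The ratio doubles every 70/7.6 ≈ 9.21 years.
28/9.21 ≈ 3.04 doublings → ratio ≈ 2^3.04 ≈ 8.2.

≈ 8.2 times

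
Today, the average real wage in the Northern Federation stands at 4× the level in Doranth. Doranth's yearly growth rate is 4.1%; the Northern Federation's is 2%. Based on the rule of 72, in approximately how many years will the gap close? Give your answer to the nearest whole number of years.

What matters is the difference: 2.1 pp.
Rule of 72 on the gap: the ratio halves every 72/2.1 ≈ 34.29 years.
A 4× gap closes after 2 halvings: 2 × 34.29 ≈ 69 years.

roughly 69 years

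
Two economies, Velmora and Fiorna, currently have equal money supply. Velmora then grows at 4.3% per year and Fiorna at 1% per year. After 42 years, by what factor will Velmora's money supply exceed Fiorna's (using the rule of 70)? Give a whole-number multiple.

4 times

Only the 3.3-point difference matters.
70/3.3 ≈ 21.21 years per doubling of the ratio; 42 years gives 1.98 doublings, so ≈ 4×.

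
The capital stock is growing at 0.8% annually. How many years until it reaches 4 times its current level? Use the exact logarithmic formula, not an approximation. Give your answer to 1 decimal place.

174.0 years

t = ln(4) / ln(1 + 0.008) = 1.3863 / 0.007968 ≈ 173.98.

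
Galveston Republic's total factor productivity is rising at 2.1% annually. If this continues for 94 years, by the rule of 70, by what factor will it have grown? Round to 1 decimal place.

about 7.1 times

Doubling time ≈ 70/2.1 = 33.33 years.
94 years / 33.33 ≈ 2.82 doublings → factor 2^2.82 ≈ 7.1.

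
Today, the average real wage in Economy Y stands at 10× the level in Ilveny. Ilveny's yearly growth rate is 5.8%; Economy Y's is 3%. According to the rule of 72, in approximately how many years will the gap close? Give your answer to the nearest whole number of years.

around 85 years

The growth-rate gap is 5.8% − 3% = 2.8 percentage points.
So the ratio between them halves every 72/2.8 ≈ 25.71 years.
A 10× gap takes log₂(10) ≈ 3.32 halvings to close: 3.32 × 25.71 ≈ 85 years.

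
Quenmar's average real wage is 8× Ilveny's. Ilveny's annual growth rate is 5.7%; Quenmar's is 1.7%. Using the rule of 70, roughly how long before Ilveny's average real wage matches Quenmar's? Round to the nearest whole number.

around 53 years

What matters is the difference: 4 pp.
Rule of 70 on the gap: the ratio halves every 70/4 ≈ 17.50 years.
An 8× gap closes after 3 halvings: 3 × 17.50 ≈ 53 years.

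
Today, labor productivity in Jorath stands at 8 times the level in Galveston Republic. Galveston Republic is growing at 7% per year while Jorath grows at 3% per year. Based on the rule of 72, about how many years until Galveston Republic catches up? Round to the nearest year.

What matters is the difference: 4 pp.
Rule of 72 on the gap: the ratio halves every 72/4 ≈ 18.00 years.
An 8 times gap closes after 3 halvings: 3 × 18.00 ≈ 54 years.

54 years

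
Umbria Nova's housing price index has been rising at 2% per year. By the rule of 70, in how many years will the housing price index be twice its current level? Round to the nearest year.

around 35 years

At 2%, doubling takes about 70/2 = 35.00 years.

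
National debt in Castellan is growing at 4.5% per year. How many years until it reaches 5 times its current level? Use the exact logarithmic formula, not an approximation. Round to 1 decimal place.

t = ln(5) / ln(1 + 0.045) = 1.6094 / 0.044017 ≈ 36.56.

36.6 years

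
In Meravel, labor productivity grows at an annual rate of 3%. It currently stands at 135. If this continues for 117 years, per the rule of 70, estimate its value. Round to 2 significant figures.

≈ 4400

Doubling time ≈ 70/3 = 23.33 years.
117 years is 117/23.33 ≈ 5.02 doublings, a factor of 2^5.02 ≈ 32.45.
135 × 32.45 ≈ 4400.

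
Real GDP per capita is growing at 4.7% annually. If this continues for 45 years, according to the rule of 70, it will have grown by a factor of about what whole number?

70/4.7 ≈ 14.89 years per doubling.
45 years fits 3 doublings: 2^3 = 8.

roughly 8 times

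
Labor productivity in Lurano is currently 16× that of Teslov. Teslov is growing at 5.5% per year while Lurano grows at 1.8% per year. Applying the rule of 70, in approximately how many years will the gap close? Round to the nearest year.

approximately 76 years

Teslov gains on Lurano at 5.5% − 1.8% = 3.7 points a year.
At that relative rate the gap halves every 70/3.7 ≈ 18.92 years.
A 16× gap closes after 4 halvings: 4 × 18.92 ≈ 76 years.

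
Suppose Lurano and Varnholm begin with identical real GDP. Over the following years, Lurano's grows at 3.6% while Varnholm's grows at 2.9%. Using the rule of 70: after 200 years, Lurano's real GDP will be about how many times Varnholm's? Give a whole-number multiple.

approximately 4 times

Rate gap = 3.6% − 2.9% = 0.7 points.
The ratio doubles every 70/0.7 ≈ 100.00 years.
200/100.00 ≈ 2.00 doublings → ratio ≈ 2^2.00 ≈ 4.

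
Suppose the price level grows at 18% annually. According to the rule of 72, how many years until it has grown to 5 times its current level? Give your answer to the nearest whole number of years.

At 18% it doubles every 72/18 ≈ 4.00 years.
5× is log₂ 5 ≈ 2.32 doublings, so ≈ 2.32 × 4.00 = 9 years.

around 9 years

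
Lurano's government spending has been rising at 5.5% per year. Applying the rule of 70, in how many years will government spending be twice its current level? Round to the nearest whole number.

Doubling time ≈ 70 / 5.5 = 12.73 years.

roughly 13 years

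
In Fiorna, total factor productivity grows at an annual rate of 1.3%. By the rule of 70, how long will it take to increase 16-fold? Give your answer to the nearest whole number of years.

≈ 215 years

One doubling takes 70/1.3 = 53.85 years.
16 = 2^4, so 4 doublings → 215 years.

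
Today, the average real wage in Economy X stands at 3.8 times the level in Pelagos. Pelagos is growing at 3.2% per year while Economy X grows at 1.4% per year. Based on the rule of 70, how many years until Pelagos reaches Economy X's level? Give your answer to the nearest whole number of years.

The growth-rate gap is 3.2% − 1.4% = 1.8 percentage points.
So the ratio between them halves every 70/1.8 ≈ 38.89 years.
A 3.8 times gap takes log₂(3.8) ≈ 1.93 halvings to close: 1.93 × 38.89 ≈ 75 years.

about 75 years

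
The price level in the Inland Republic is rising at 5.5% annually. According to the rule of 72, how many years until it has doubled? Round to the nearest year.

13 years

72/5.5 ≈ 13.09, so it doubles roughly every 13 years.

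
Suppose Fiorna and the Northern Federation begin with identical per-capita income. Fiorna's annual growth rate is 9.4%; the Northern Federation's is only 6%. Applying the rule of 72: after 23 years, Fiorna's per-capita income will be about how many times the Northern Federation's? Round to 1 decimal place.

about 2.1 times

Only the 3.4-point difference matters.
72/3.4 ≈ 21.18 years per doubling of the ratio; 23 years gives 1.09 doublings, so ≈ 2.1×.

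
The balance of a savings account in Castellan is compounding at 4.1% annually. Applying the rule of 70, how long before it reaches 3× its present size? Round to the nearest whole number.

around 27 years

At 4.1% it doubles every 70/4.1 ≈ 17.07 years.
3× is log₂ 3 ≈ 1.58 doublings, so ≈ 1.58 × 17.07 = 27 years.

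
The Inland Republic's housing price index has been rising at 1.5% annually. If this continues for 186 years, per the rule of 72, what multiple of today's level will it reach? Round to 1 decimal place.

Doubles every ≈ 48.00 years (72/1.5).
186 years is 3.88 doublings; 2^3.88 ≈ 14.7×.

≈ 14.7 times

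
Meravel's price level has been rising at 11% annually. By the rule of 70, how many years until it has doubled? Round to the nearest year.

At 11%, doubling takes about 70/11 = 6.36 years.

≈ 6 years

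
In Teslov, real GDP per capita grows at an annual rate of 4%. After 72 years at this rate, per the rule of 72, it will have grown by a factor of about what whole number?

roughly 16 times

Doubling time ≈ 72/4 = 18.00 years.
72/18.00 ≈ 4 doublings, so about 2^4 = 16×.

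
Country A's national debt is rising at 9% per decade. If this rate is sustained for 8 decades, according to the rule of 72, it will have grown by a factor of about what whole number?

At 9% one doubling takes ≈ 8.00 decades; 8 decades is 1 of them, so ×2.

2 times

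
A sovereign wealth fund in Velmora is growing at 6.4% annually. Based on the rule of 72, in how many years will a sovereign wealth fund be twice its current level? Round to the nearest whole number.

Doubling time ≈ 72 / 6.4 = 11.25 years.

around 11 years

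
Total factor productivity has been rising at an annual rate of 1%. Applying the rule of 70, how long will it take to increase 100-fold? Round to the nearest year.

roughly 465 years

One doubling takes 70/1 = 70.00 years.
Reaching 100× takes log₂(100) ≈ 6.64 doublings.
6.64 × 70.00 ≈ 465 years.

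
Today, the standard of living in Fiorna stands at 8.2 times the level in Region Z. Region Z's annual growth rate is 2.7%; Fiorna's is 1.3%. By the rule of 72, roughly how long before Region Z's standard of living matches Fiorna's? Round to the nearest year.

Region Z gains on Fiorna at 2.7% − 1.3% = 1.4 points a year.
At that relative rate the gap halves every 72/1.4 ≈ 51.43 years.
An 8.2 times gap takes log₂(8.2) ≈ 3.04 halvings to close: 3.04 × 51.43 ≈ 156 years.

about 156 years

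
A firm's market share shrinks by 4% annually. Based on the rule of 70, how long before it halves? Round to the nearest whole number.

≈ 18 years

Halving time ≈ 70 / 4 = 17.50 → 18 years.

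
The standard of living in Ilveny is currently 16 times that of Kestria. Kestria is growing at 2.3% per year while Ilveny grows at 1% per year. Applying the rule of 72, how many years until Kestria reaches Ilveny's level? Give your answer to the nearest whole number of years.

The growth-rate gap is 2.3% − 1% = 1.3 percentage points.
So the ratio between them halves every 72/1.3 ≈ 55.38 years.
A 16 times gap closes after 4 halvings: 4 × 55.38 ≈ 222 years.

≈ 222 years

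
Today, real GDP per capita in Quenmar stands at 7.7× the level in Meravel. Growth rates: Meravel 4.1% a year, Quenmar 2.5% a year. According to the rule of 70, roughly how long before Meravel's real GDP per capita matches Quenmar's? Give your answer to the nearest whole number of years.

The growth-rate gap is 4.1% − 2.5% = 1.6 percentage points.
So the ratio between them halves every 70/1.6 ≈ 43.75 years.
A 7.7× gap takes log₂(7.7) ≈ 2.94 halvings to close: 2.94 × 43.75 ≈ 129 years.

129 years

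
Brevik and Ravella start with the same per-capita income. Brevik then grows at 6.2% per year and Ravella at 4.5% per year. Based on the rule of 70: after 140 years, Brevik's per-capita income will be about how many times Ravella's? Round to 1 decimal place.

Rate gap = 6.2% − 4.5% = 1.7 points.
The ratio doubles every 70/1.7 ≈ 41.18 years.
140/41.18 ≈ 3.40 doublings → ratio ≈ 2^3.40 ≈ 10.6.

roughly 10.6 times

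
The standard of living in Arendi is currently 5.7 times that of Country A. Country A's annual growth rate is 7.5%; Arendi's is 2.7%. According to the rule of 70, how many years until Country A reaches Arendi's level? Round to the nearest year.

What matters is the difference: 4.8 pp.
Rule of 70 on the gap: the ratio halves every 70/4.8 ≈ 14.58 years.
A 5.7 times gap takes log₂(5.7) ≈ 2.51 halvings to close: 2.51 × 14.58 ≈ 37 years.

approximately 37 years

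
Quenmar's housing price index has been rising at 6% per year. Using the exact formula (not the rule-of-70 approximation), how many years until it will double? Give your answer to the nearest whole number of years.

t = ln(2) / ln(1 + 0.06) = 0.6931 / 0.058269 ≈ 11.89.
≈ 12 years.

12 years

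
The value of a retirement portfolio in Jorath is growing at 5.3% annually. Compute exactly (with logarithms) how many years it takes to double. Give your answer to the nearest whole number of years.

13 years

t = ln(2) / ln(1 + 0.053) = 0.6931 / 0.051643 ≈ 13.42.
≈ 13 years.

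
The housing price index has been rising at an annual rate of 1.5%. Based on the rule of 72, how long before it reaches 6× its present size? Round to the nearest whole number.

approximately 124 years

Doubling time ≈ 72/1.5 = 48.00 years.
6× is log₂ 6 ≈ 2.58 doublings, so ≈ 2.58 × 48.00 = 124 years.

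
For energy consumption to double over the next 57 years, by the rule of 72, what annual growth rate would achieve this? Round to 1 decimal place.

roughly 1.3%

72 / 57 ≈ 1.26, so about 1.3% annually.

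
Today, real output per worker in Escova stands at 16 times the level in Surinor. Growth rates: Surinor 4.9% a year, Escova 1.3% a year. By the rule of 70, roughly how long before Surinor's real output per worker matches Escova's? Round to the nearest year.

The growth-rate gap is 4.9% − 1.3% = 3.6 percentage points.
So the ratio between them halves every 70/3.6 ≈ 19.44 years.
A 16 times gap closes after 4 halvings: 4 × 19.44 ≈ 78 years.

around 78 years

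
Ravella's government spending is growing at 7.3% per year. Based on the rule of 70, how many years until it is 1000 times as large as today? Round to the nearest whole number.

One doubling takes 70/7.3 = 9.59 years.
1000× is log₂ 1000 ≈ 9.97 doublings, so ≈ 9.97 × 9.59 = 96 years.

roughly 96 years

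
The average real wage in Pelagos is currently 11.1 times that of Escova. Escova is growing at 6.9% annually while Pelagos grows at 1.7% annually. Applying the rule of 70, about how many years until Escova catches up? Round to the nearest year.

Escova gains on Pelagos at 6.9% − 1.7% = 5.2 points a year.
At that relative rate the gap halves every 70/5.2 ≈ 13.46 years.
An 11.1 times gap takes log₂(11.1) ≈ 3.47 halvings to close: 3.47 × 13.46 ≈ 47 years.

about 47 years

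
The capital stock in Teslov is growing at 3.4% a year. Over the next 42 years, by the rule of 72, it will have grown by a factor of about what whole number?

≈ 4 times

At 3.4% one doubling takes ≈ 21.18 years; 42 years is 2 of them, so ×4.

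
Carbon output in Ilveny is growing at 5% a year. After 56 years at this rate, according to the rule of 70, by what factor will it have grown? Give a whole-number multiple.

about 16 times

Doubling time ≈ 70/5 = 14.00 years.
56/14.00 ≈ 4 doublings, so about 2^4 = 16×.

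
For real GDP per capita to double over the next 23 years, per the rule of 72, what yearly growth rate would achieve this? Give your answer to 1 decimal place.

≈ 3.1%

72 / 23 ≈ 3.13, so about 3.1% per year.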